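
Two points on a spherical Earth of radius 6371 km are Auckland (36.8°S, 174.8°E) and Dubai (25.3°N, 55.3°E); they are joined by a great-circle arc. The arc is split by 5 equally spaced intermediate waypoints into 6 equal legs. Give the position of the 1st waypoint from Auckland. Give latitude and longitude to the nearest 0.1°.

≈ (32.0°S, 149.6°E)

Write both endpoints as unit vectors p₁, p₂ with components (cos φ cos λ, cos φ sin λ, sin φ).
The central angle between the endpoints is δ = arccos(p₁·p₂) ≈ 2.230 rad (127.8°).
Interpolate at f = 1/6 with slerp weights a = sin((1−f)δ)/sin δ ≈ 1.213, b = sin(fδ)/sin δ ≈ 0.459.
p = a·p₁ + b·p₂ ≈ (-0.731, 0.430, -0.530); φ = arcsin(p_z) ≈ -32.03°, λ = atan2(p_y, p_x) ≈ 149.56°.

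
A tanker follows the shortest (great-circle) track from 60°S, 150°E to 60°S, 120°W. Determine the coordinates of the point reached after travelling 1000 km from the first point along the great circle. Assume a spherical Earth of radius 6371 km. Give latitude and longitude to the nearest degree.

Convert each endpoint to a unit vector on the sphere (x = cos φ cos λ, y = cos φ sin λ, z = sin φ).
The central angle between the endpoints is δ = arccos(p₁·p₂) ≈ 0.723 rad (41.4°). The total great-circle distance is δ·R ≈ 0.723 × 6371 ≈ 4605 km, so the target fraction is f = 1000/4605 ≈ 0.217.
Interpolate at f ≈ 0.217 with slerp weights a = sin((1−f)δ)/sin δ ≈ 0.810, b = sin(fδ)/sin δ ≈ 0.236.
p = a·p₁ + b·p₂ ≈ (-0.410, 0.100, -0.907); φ = arcsin(p_z) ≈ -65.03°, λ = atan2(p_y, p_x) ≈ 166.26°.

≈ 65°S, 166°E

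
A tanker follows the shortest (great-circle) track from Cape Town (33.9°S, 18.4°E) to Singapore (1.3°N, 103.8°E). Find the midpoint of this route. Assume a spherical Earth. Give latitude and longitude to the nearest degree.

The haversine formula gives a central angle δ ≈ 1.517 rad (86.9°) between the endpoints.
Interpolate at f = 1/2 with slerp weights a = sin((1−f)δ)/sin δ ≈ 0.689, b = sin(fδ)/sin δ ≈ 0.689.
p = a·p₁ + b·p₂ ≈ (0.378, 0.849, -0.369); φ = arcsin(p_z) ≈ -21.63°, λ = atan2(p_y, p_x) ≈ 65.99°.

≈ (22°S, 66°E)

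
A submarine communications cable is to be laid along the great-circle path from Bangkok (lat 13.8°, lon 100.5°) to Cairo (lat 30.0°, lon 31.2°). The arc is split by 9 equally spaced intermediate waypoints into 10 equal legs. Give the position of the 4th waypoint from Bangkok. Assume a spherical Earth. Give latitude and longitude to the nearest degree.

≈ lat 24°, lon 75°

Write both endpoints as unit vectors p₁, p₂ with components (cos φ cos λ, cos φ sin λ, sin φ).
The central angle between the endpoints is δ = arccos(p₁·p₂) ≈ 1.141 rad (65.4°).
Interpolate at f = 4/10 with slerp weights a = sin((1−f)δ)/sin δ ≈ 0.696, b = sin(fδ)/sin δ ≈ 0.485.
p = a·p₁ + b·p₂ ≈ (0.236, 0.882, 0.408); φ = arcsin(p_z) ≈ 24.10°, λ = atan2(p_y, p_x) ≈ 75.01°.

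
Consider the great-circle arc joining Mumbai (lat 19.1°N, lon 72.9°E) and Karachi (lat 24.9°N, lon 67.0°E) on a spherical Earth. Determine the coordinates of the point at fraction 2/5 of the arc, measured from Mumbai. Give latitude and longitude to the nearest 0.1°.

From cos δ = sin φ₁ sin φ₂ + cos φ₁ cos φ₂ cos Δλ, the central angle is δ ≈ 0.139 rad (8.0°).
Interpolate at f = 2/5 with slerp weights a = sin((1−f)δ)/sin δ ≈ 0.601, b = sin(fδ)/sin δ ≈ 0.401.
p = a·p₁ + b·p₂ ≈ (0.309, 0.878, 0.366); φ = arcsin(p_z) ≈ 21.45°, λ = atan2(p_y, p_x) ≈ 70.60°.

≈ lat 21.4°N, lon 70.6°E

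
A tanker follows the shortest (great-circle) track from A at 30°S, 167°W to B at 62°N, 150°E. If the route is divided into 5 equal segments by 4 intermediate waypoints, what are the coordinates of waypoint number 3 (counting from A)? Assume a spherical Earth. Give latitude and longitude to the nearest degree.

The haversine formula gives a central angle δ ≈ 1.715 rad (98.3°) between the endpoints.
Interpolate at f = 3/5 with slerp weights a = sin((1−f)δ)/sin δ ≈ 0.640, b = sin(fδ)/sin δ ≈ 0.866.
p = a·p₁ + b·p₂ ≈ (-0.892, 0.079, 0.444); φ = arcsin(p_z) ≈ 26.39°, λ = atan2(p_y, p_x) ≈ 174.97°.

≈ 26°N, 175°E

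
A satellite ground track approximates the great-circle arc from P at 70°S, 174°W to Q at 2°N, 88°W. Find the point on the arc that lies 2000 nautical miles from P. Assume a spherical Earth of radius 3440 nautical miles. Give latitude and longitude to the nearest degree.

≈ 50°S, 115°W

Write both endpoints as unit vectors p₁, p₂ with components (cos φ cos λ, cos φ sin λ, sin φ).
The central angle between the endpoints is δ = arccos(p₁·p₂) ≈ 1.580 rad (90.5°). The total great-circle distance is δ·R ≈ 1.580 × 3440 ≈ 5434 nmi, so the target fraction is f = 2000/5434 ≈ 0.368.
Interpolate at f ≈ 0.368 with slerp weights a = sin((1−f)δ)/sin δ ≈ 0.841, b = sin(fδ)/sin δ ≈ 0.549.
p = a·p₁ + b·p₂ ≈ (-0.267, -0.579, -0.771); φ = arcsin(p_z) ≈ -50.42°, λ = atan2(p_y, p_x) ≈ -114.75°.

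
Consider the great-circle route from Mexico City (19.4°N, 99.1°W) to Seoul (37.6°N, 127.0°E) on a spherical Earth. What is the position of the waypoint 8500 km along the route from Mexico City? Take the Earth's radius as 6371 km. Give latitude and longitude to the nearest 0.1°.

≈ 54.1°N, 167.3°E

Write both endpoints as unit vectors p₁, p₂ with components (cos φ cos λ, cos φ sin λ, sin φ).
The central angle between the endpoints is δ = arccos(p₁·p₂) ≈ 1.892 rad (108.4°). The total great-circle distance is δ·R ≈ 1.892 × 6371 ≈ 12053 km, so the target fraction is f = 8500/12053 ≈ 0.705.
Interpolate at f ≈ 0.705 with slerp weights a = sin((1−f)δ)/sin δ ≈ 0.558, b = sin(fδ)/sin δ ≈ 1.024.
p = a·p₁ + b·p₂ ≈ (-0.572, 0.129, 0.810); φ = arcsin(p_z) ≈ 54.13°, λ = atan2(p_y, p_x) ≈ 167.30°.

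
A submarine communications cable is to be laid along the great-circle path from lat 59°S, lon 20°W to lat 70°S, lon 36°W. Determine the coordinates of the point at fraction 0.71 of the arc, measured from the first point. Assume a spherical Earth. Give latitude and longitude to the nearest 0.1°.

Write both endpoints as unit vectors p₁, p₂ with components (cos φ cos λ, cos φ sin λ, sin φ).
The central angle between the endpoints is δ = arccos(p₁·p₂) ≈ 0.225 rad (12.9°).
Interpolate at f = 0.71 with slerp weights a = sin((1−f)δ)/sin δ ≈ 0.292, b = sin(fδ)/sin δ ≈ 0.713.
p = a·p₁ + b·p₂ ≈ (0.339, -0.195, -0.920); φ = arcsin(p_z) ≈ -67.00°, λ = atan2(p_y, p_x) ≈ -29.90°.

≈ lat 67.0°S, lon 29.9°W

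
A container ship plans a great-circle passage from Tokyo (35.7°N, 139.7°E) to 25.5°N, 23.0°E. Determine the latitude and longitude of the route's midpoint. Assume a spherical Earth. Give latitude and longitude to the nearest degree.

Write both endpoints as unit vectors p₁, p₂ with components (cos φ cos λ, cos φ sin λ, sin φ).
The central angle between the endpoints is δ = arccos(p₁·p₂) ≈ 1.649 rad (94.5°).
Interpolate at f = 1/2 with slerp weights a = sin((1−f)δ)/sin δ ≈ 0.736, b = sin(fδ)/sin δ ≈ 0.736.
p = a·p₁ + b·p₂ ≈ (0.156, 0.647, 0.747); φ = arcsin(p_z) ≈ 48.31°, λ = atan2(p_y, p_x) ≈ 76.46°.

≈ 48°N, 76°E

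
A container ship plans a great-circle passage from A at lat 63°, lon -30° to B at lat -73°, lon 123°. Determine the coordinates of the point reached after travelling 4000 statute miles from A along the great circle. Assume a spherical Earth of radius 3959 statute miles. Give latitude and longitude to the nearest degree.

≈ lat 9°, lon -2°

The haversine formula gives a central angle δ ≈ 2.897 rad (166.0°) between the endpoints. The total great-circle distance is δ·R ≈ 2.897 × 3959 ≈ 11471 mi, so the target fraction is f = 4000/11471 ≈ 0.349.
Interpolate at f ≈ 0.349 with slerp weights a = sin((1−f)δ)/sin δ ≈ 3.931, b = sin(fδ)/sin δ ≈ 3.504.
p = a·p₁ + b·p₂ ≈ (0.988, -0.033, 0.152); φ = arcsin(p_z) ≈ 8.76°, λ = atan2(p_y, p_x) ≈ -1.93°.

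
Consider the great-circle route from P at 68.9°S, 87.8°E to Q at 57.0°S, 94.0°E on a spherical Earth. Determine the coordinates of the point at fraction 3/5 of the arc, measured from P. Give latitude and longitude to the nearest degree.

From cos δ = sin φ₁ sin φ₂ + cos φ₁ cos φ₂ cos Δλ, the central angle is δ ≈ 0.213 rad (12.2°).
Interpolate at f = 3/5 with slerp weights a = sin((1−f)δ)/sin δ ≈ 0.403, b = sin(fδ)/sin δ ≈ 0.603.
p = a·p₁ + b·p₂ ≈ (-0.017, 0.472, -0.881); φ = arcsin(p_z) ≈ -61.79°, λ = atan2(p_y, p_x) ≈ 92.10°.

≈ 62°S, 92°E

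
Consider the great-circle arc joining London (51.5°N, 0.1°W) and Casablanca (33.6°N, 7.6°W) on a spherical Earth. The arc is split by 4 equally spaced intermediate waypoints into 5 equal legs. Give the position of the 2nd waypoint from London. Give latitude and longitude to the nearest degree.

Write both endpoints as unit vectors p₁, p₂ with components (cos φ cos λ, cos φ sin λ, sin φ).
The central angle between the endpoints is δ = arccos(p₁·p₂) ≈ 0.327 rad (18.7°).
Interpolate at f = 2/5 with slerp weights a = sin((1−f)δ)/sin δ ≈ 0.607, b = sin(fδ)/sin δ ≈ 0.406.
p = a·p₁ + b·p₂ ≈ (0.713, -0.045, 0.700); φ = arcsin(p_z) ≈ 44.40°, λ = atan2(p_y, p_x) ≈ -3.64°.

≈ (44°N, 4°W)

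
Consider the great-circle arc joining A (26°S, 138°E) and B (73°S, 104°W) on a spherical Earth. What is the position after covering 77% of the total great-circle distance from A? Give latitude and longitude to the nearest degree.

≈ (74°S, 166°W)

Write both endpoints as unit vectors p₁, p₂ with components (cos φ cos λ, cos φ sin λ, sin φ).
The central angle between the endpoints is δ = arccos(p₁·p₂) ≈ 1.270 rad (72.8°).
Interpolate at f = 0.77 with slerp weights a = sin((1−f)δ)/sin δ ≈ 0.302, b = sin(fδ)/sin δ ≈ 0.868.
p = a·p₁ + b·p₂ ≈ (-0.263, -0.065, -0.963); φ = arcsin(p_z) ≈ -74.29°, λ = atan2(p_y, p_x) ≈ -166.11°.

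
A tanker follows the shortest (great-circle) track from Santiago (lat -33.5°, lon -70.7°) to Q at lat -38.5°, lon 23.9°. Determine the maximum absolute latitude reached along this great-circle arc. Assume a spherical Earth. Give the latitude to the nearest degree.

The great circle lies in the plane with unit normal n̂ = (p₁ × p₂)/|p₁ × p₂|.
Here n̂_z ≈ +0.680; the vertex latitude is φ_max = arccos|n̂_z| ≈ 47.2°.
Check via Clairaut: cos φ_max = |cos φ₁| · sin C = cos(33.5°)·sin(125.4°) ≈ 0.680, again giving ≈ 47.2°.

≈ -47°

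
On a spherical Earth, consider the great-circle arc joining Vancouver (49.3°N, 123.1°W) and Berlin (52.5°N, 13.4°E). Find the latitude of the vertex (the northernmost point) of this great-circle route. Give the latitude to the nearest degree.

≈ 73°N

The great circle lies in the plane with unit normal n̂ = (p₁ × p₂)/|p₁ × p₂|.
Here n̂_z ≈ +0.288; the vertex latitude is φ_max = arccos|n̂_z| ≈ 73.3°.
Check via Clairaut: cos φ_max = |cos φ₁| · sin C = cos(49.3°)·sin(26.2°) ≈ 0.288, again giving ≈ 73.3°.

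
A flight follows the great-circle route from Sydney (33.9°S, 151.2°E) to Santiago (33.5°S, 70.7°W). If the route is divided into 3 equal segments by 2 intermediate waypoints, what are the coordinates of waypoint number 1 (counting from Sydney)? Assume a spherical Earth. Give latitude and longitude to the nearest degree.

The haversine formula gives a central angle δ ≈ 1.780 rad (102.0°) between the endpoints.
Interpolate at f = 1/3 with slerp weights a = sin((1−f)δ)/sin δ ≈ 0.948, b = sin(fδ)/sin δ ≈ 0.571.
p = a·p₁ + b·p₂ ≈ (-0.532, -0.071, -0.844); φ = arcsin(p_z) ≈ -57.56°, λ = atan2(p_y, p_x) ≈ -172.41°.

≈ 58°S, 172°W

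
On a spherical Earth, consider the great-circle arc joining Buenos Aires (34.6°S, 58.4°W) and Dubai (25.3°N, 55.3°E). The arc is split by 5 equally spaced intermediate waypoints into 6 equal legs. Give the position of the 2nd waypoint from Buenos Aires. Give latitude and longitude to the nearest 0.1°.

≈ (19.6°S, 15.2°W)

The haversine formula gives a central angle δ ≈ 2.143 rad (122.8°) between the endpoints.
Interpolate at f = 2/6 with slerp weights a = sin((1−f)δ)/sin δ ≈ 1.178, b = sin(fδ)/sin δ ≈ 0.780.
p = a·p₁ + b·p₂ ≈ (0.909, -0.246, -0.336); φ = arcsin(p_z) ≈ -19.61°, λ = atan2(p_y, p_x) ≈ -15.16°.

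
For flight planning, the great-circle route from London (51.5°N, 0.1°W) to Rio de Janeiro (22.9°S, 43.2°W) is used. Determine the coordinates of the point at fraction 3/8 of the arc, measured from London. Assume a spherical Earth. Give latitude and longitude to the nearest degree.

Write both endpoints as unit vectors p₁, p₂ with components (cos φ cos λ, cos φ sin λ, sin φ).
The central angle between the endpoints is δ = arccos(p₁·p₂) ≈ 1.456 rad (83.4°).
Interpolate at f = 3/8 with slerp weights a = sin((1−f)δ)/sin δ ≈ 0.795, b = sin(fδ)/sin δ ≈ 0.523.
p = a·p₁ + b·p₂ ≈ (0.846, -0.331, 0.419); φ = arcsin(p_z) ≈ 24.75°, λ = atan2(p_y, p_x) ≈ -21.34°.

≈ 25°N, 21°W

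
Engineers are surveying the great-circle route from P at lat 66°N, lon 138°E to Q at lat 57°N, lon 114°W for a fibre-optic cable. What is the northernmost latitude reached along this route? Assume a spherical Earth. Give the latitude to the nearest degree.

≈ 73°N

The great circle lies in the plane with unit normal n̂ = (p₁ × p₂)/|p₁ × p₂|.
Here n̂_z ≈ +0.294; the vertex latitude is φ_max = arccos|n̂_z| ≈ 72.9°.
Check via Clairaut: cos φ_max = |cos φ₁| · sin C = cos(66.0°)·sin(46.3°) ≈ 0.294, again giving ≈ 72.9°.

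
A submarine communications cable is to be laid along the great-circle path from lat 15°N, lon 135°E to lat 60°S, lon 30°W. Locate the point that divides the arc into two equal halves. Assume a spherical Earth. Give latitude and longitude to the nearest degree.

Convert each endpoint to a unit vector on the sphere (x = cos φ cos λ, y = cos φ sin λ, z = sin φ).
The central angle between the endpoints is δ = arccos(p₁·p₂) ≈ 2.333 rad (133.7°).
Interpolate at f = 1/2 with slerp weights a = sin((1−f)δ)/sin δ ≈ 1.271, b = sin(fδ)/sin δ ≈ 1.271.
p = a·p₁ + b·p₂ ≈ (-0.318, 0.551, -0.772); φ = arcsin(p_z) ≈ -50.53°, λ = atan2(p_y, p_x) ≈ 120.00°.

≈ lat 51°S, lon 120°E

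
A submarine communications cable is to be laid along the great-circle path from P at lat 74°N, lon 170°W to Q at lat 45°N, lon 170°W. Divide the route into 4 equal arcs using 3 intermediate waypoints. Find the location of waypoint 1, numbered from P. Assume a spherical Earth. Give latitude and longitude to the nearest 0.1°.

Write both endpoints as unit vectors p₁, p₂ with components (cos φ cos λ, cos φ sin λ, sin φ).
The central angle between the endpoints is δ = arccos(p₁·p₂) ≈ 0.506 rad (29.0°).
Interpolate at f = 1/4 with slerp weights a = sin((1−f)δ)/sin δ ≈ 0.764, b = sin(fδ)/sin δ ≈ 0.260.
p = a·p₁ + b·p₂ ≈ (-0.389, -0.069, 0.919); φ = arcsin(p_z) ≈ 66.75°, λ = atan2(p_y, p_x) ≈ -170.00°.

≈ lat 66.8°N, lon 170.0°W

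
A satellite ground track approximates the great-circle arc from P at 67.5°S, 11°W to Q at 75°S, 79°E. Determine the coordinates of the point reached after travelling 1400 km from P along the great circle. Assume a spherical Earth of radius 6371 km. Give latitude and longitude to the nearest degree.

Write both endpoints as unit vectors p₁, p₂ with components (cos φ cos λ, cos φ sin λ, sin φ).
The central angle between the endpoints is δ = arccos(p₁·p₂) ≈ 0.468 rad (26.8°). The total great-circle distance is δ·R ≈ 0.468 × 6371 ≈ 2983 km, so the target fraction is f = 1400/2983 ≈ 0.469.
Interpolate at f ≈ 0.469 with slerp weights a = sin((1−f)δ)/sin δ ≈ 0.545, b = sin(fδ)/sin δ ≈ 0.483.
p = a·p₁ + b·p₂ ≈ (0.229, 0.083, -0.970); φ = arcsin(p_z) ≈ -75.93°, λ = atan2(p_y, p_x) ≈ 19.95°.

≈ 76°S, 20°E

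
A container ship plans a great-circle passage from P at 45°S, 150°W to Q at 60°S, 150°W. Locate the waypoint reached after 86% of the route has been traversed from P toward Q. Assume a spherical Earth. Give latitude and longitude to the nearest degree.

From cos δ = sin φ₁ sin φ₂ + cos φ₁ cos φ₂ cos Δλ, the central angle is δ ≈ 0.262 rad (15.0°).
Interpolate at f = 0.86 with slerp weights a = sin((1−f)δ)/sin δ ≈ 0.142, b = sin(fδ)/sin δ ≈ 0.863.
p = a·p₁ + b·p₂ ≈ (-0.460, -0.266, -0.847); φ = arcsin(p_z) ≈ -57.90°, λ = atan2(p_y, p_x) ≈ -150.00°.

≈ 58°S, 150°W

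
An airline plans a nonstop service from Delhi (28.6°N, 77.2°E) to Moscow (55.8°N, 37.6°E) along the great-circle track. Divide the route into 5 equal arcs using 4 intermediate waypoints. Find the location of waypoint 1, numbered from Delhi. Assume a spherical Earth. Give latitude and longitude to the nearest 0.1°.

The haversine formula gives a central angle δ ≈ 0.682 rad (39.1°) between the endpoints.
Interpolate at f = 1/5 with slerp weights a = sin((1−f)δ)/sin δ ≈ 0.823, b = sin(fδ)/sin δ ≈ 0.216.
p = a·p₁ + b·p₂ ≈ (0.256, 0.779, 0.573); φ = arcsin(p_z) ≈ 34.93°, λ = atan2(p_y, p_x) ≈ 71.79°.

≈ 34.9°N, 71.8°E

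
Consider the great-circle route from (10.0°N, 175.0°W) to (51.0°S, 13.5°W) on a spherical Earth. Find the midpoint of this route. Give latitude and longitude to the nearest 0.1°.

≈ (54.1°S, 147.8°W)

The haversine formula gives a central angle δ ≈ 2.378 rad (136.3°) between the endpoints.
Interpolate at f = 1/2 with slerp weights a = sin((1−f)δ)/sin δ ≈ 1.343, b = sin(fδ)/sin δ ≈ 1.343.
p = a·p₁ + b·p₂ ≈ (-0.496, -0.313, -0.810); φ = arcsin(p_z) ≈ -54.13°, λ = atan2(p_y, p_x) ≈ -147.77°.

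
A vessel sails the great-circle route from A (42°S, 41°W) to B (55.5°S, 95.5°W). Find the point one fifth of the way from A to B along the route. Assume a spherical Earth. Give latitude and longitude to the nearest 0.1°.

Convert each endpoint to a unit vector on the sphere (x = cos φ cos λ, y = cos φ sin λ, z = sin φ).
The central angle between the endpoints is δ = arccos(p₁·p₂) ≈ 0.650 rad (37.3°).
Interpolate at f = 1/5 with slerp weights a = sin((1−f)δ)/sin δ ≈ 0.821, b = sin(fδ)/sin δ ≈ 0.214.
p = a·p₁ + b·p₂ ≈ (0.449, -0.521, -0.726); φ = arcsin(p_z) ≈ -46.55°, λ = atan2(p_y, p_x) ≈ -49.26°.

≈ (46.5°S, 49.3°W)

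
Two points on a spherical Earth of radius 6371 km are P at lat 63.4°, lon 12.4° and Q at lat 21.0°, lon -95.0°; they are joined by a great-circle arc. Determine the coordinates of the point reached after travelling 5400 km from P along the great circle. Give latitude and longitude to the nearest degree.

The haversine formula gives a central angle δ ≈ 1.374 rad (78.7°) between the endpoints. The total great-circle distance is δ·R ≈ 1.374 × 6371 ≈ 8754 km, so the target fraction is f = 5400/8754 ≈ 0.617.
Interpolate at f ≈ 0.617 with slerp weights a = sin((1−f)δ)/sin δ ≈ 0.512, b = sin(fδ)/sin δ ≈ 0.764.
p = a·p₁ + b·p₂ ≈ (0.162, -0.662, 0.732); φ = arcsin(p_z) ≈ 47.06°, λ = atan2(p_y, p_x) ≈ -76.25°.

≈ lat 47°, lon -76°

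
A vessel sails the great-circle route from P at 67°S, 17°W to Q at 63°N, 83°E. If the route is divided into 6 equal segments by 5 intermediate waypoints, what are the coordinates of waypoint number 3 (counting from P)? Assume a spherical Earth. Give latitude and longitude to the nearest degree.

≈ 3°S, 38°E

The haversine formula gives a central angle δ ≈ 2.589 rad (148.3°) between the endpoints.
Interpolate at f = 3/6 with slerp weights a = sin((1−f)δ)/sin δ ≈ 1.832, b = sin(fδ)/sin δ ≈ 1.832.
p = a·p₁ + b·p₂ ≈ (0.786, 0.616, -0.054); φ = arcsin(p_z) ≈ -3.10°, λ = atan2(p_y, p_x) ≈ 38.10°.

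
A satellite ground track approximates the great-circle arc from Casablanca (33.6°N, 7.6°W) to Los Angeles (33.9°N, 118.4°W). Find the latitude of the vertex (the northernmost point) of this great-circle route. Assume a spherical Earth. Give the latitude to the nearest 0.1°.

≈ 49.6°N

The great circle lies in the plane with unit normal n̂ = (p₁ × p₂)/|p₁ × p₂|.
Here n̂_z ≈ -0.648; the vertex latitude is φ_max = arccos|n̂_z| ≈ 49.6°.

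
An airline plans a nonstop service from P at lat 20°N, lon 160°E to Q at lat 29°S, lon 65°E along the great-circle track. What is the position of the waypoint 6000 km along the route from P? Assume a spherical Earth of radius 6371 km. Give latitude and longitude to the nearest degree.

≈ lat 8°S, lon 113°E

Convert each endpoint to a unit vector on the sphere (x = cos φ cos λ, y = cos φ sin λ, z = sin φ).
The central angle between the endpoints is δ = arccos(p₁·p₂) ≈ 1.811 rad (103.7°). The total great-circle distance is δ·R ≈ 1.811 × 6371 ≈ 11535 km, so the target fraction is f = 6000/11535 ≈ 0.520.
Interpolate at f ≈ 0.520 with slerp weights a = sin((1−f)δ)/sin δ ≈ 0.786, b = sin(fδ)/sin δ ≈ 0.832.
p = a·p₁ + b·p₂ ≈ (-0.386, 0.912, -0.135); φ = arcsin(p_z) ≈ -7.74°, λ = atan2(p_y, p_x) ≈ 112.95°.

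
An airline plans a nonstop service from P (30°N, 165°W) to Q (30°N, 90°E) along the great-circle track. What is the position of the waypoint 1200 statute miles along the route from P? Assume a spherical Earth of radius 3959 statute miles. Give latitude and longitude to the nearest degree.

≈ (38°N, 176°E)

Write both endpoints as unit vectors p₁, p₂ with components (cos φ cos λ, cos φ sin λ, sin φ).
The central angle between the endpoints is δ = arccos(p₁·p₂) ≈ 1.515 rad (86.8°). The total great-circle distance is δ·R ≈ 1.515 × 3959 ≈ 5997 mi, so the target fraction is f = 1200/5997 ≈ 0.200.
Interpolate at f ≈ 0.200 with slerp weights a = sin((1−f)δ)/sin δ ≈ 0.938, b = sin(fδ)/sin δ ≈ 0.299.
p = a·p₁ + b·p₂ ≈ (-0.784, 0.049, 0.618); φ = arcsin(p_z) ≈ 38.19°, λ = atan2(p_y, p_x) ≈ 176.45°.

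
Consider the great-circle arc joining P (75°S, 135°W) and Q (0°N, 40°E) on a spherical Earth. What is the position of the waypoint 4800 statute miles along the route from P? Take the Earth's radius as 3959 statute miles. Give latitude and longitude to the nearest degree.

≈ (35°S, 39°E)

The haversine formula gives a central angle δ ≈ 1.832 rad (104.9°) between the endpoints. The total great-circle distance is δ·R ≈ 1.832 × 3959 ≈ 7251 mi, so the target fraction is f = 4800/7251 ≈ 0.662.
Interpolate at f ≈ 0.662 with slerp weights a = sin((1−f)δ)/sin δ ≈ 0.601, b = sin(fδ)/sin δ ≈ 0.969.
p = a·p₁ + b·p₂ ≈ (0.633, 0.513, -0.580); φ = arcsin(p_z) ≈ -35.46°, λ = atan2(p_y, p_x) ≈ 39.05°.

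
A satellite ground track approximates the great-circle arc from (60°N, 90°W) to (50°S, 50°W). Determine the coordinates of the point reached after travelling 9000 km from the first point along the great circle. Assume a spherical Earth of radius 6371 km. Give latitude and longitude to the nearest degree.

Convert each endpoint to a unit vector on the sphere (x = cos φ cos λ, y = cos φ sin λ, z = sin φ).
The central angle between the endpoints is δ = arccos(p₁·p₂) ≈ 2.001 rad (114.7°). The total great-circle distance is δ·R ≈ 2.001 × 6371 ≈ 12749 km, so the target fraction is f = 9000/12749 ≈ 0.706.
Interpolate at f ≈ 0.706 with slerp weights a = sin((1−f)δ)/sin δ ≈ 0.611, b = sin(fδ)/sin δ ≈ 1.087.
p = a·p₁ + b·p₂ ≈ (0.449, -0.840, -0.303); φ = arcsin(p_z) ≈ -17.66°, λ = atan2(p_y, p_x) ≈ -61.89°.

≈ (18°S, 62°W)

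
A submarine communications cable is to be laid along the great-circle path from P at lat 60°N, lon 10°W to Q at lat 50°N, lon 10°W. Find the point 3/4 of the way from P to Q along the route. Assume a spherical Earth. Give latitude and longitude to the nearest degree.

From cos δ = sin φ₁ sin φ₂ + cos φ₁ cos φ₂ cos Δλ, the central angle is δ ≈ 0.175 rad (10.0°).
Interpolate at f = 3/4 with slerp weights a = sin((1−f)δ)/sin δ ≈ 0.251, b = sin(fδ)/sin δ ≈ 0.752.
p = a·p₁ + b·p₂ ≈ (0.600, -0.106, 0.793); φ = arcsin(p_z) ≈ 52.50°, λ = atan2(p_y, p_x) ≈ -10.00°.

≈ lat 53°N, lon 10°W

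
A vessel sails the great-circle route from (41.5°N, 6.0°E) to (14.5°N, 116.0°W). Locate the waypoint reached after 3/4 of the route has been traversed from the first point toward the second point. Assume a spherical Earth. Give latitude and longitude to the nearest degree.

From cos δ = sin φ₁ sin φ₂ + cos φ₁ cos φ₂ cos Δλ, the central angle is δ ≈ 1.791 rad (102.6°).
Interpolate at f = 3/4 with slerp weights a = sin((1−f)δ)/sin δ ≈ 0.444, b = sin(fδ)/sin δ ≈ 0.998.
p = a·p₁ + b·p₂ ≈ (-0.093, -0.834, 0.544); φ = arcsin(p_z) ≈ 32.95°, λ = atan2(p_y, p_x) ≈ -96.38°.

≈ (33°N, 96°W)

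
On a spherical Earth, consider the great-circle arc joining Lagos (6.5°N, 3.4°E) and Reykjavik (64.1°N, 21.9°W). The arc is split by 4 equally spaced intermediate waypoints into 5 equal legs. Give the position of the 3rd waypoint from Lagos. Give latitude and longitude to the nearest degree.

Write both endpoints as unit vectors p₁, p₂ with components (cos φ cos λ, cos φ sin λ, sin φ).
The central angle between the endpoints is δ = arccos(p₁·p₂) ≈ 1.054 rad (60.4°).
Interpolate at f = 3/5 with slerp weights a = sin((1−f)δ)/sin δ ≈ 0.471, b = sin(fδ)/sin δ ≈ 0.680.
p = a·p₁ + b·p₂ ≈ (0.742, -0.083, 0.665); φ = arcsin(p_z) ≈ 41.67°, λ = atan2(p_y, p_x) ≈ -6.38°.

≈ 42°N, 6°W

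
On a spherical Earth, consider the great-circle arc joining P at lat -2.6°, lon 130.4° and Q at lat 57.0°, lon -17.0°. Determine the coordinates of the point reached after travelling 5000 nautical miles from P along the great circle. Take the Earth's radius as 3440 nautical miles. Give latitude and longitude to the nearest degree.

≈ lat 68°, lon 66°

Write both endpoints as unit vectors p₁, p₂ with components (cos φ cos λ, cos φ sin λ, sin φ).
The central angle between the endpoints is δ = arccos(p₁·p₂) ≈ 2.090 rad (119.8°). The total great-circle distance is δ·R ≈ 2.090 × 3440 ≈ 7190 nmi, so the target fraction is f = 5000/7190 ≈ 0.695.
Interpolate at f ≈ 0.695 with slerp weights a = sin((1−f)δ)/sin δ ≈ 0.685, b = sin(fδ)/sin δ ≈ 1.144.
p = a·p₁ + b·p₂ ≈ (0.152, 0.339, 0.928); φ = arcsin(p_z) ≈ 68.19°, λ = atan2(p_y, p_x) ≈ 65.79°.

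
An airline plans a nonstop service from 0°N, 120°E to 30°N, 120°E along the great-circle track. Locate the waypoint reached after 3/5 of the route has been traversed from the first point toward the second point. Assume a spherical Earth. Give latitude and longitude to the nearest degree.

Convert each endpoint to a unit vector on the sphere (x = cos φ cos λ, y = cos φ sin λ, z = sin φ).
The central angle between the endpoints is δ = arccos(p₁·p₂) ≈ 0.524 rad (30.0°).
Interpolate at f = 3/5 with slerp weights a = sin((1−f)δ)/sin δ ≈ 0.416, b = sin(fδ)/sin δ ≈ 0.618.
p = a·p₁ + b·p₂ ≈ (-0.476, 0.824, 0.309); φ = arcsin(p_z) ≈ 18.00°, λ = atan2(p_y, p_x) ≈ 120.00°.

≈ 18°N, 120°E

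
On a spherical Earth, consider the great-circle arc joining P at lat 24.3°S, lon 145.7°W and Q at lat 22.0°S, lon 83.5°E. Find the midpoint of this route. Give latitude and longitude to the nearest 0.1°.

Convert each endpoint to a unit vector on the sphere (x = cos φ cos λ, y = cos φ sin λ, z = sin φ).
The central angle between the endpoints is δ = arccos(p₁·p₂) ≈ 1.980 rad (113.5°).
Interpolate at f = 1/2 with slerp weights a = sin((1−f)δ)/sin δ ≈ 0.911, b = sin(fδ)/sin δ ≈ 0.911.
p = a·p₁ + b·p₂ ≈ (-0.591, 0.371, -0.716); φ = arcsin(p_z) ≈ -45.76°, λ = atan2(p_y, p_x) ≈ 147.83°.

≈ lat 45.8°S, lon 147.8°E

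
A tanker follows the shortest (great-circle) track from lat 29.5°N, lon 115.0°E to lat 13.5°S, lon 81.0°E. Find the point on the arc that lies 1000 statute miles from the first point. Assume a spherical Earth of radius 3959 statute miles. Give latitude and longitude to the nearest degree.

The haversine formula gives a central angle δ ≈ 0.944 rad (54.1°) between the endpoints. The total great-circle distance is δ·R ≈ 0.944 × 3959 ≈ 3737 mi, so the target fraction is f = 1000/3737 ≈ 0.268.
Interpolate at f ≈ 0.268 with slerp weights a = sin((1−f)δ)/sin δ ≈ 0.787, b = sin(fδ)/sin δ ≈ 0.309.
p = a·p₁ + b·p₂ ≈ (-0.243, 0.917, 0.316); φ = arcsin(p_z) ≈ 18.40°, λ = atan2(p_y, p_x) ≈ 104.81°.

≈ lat 18°N, lon 105°E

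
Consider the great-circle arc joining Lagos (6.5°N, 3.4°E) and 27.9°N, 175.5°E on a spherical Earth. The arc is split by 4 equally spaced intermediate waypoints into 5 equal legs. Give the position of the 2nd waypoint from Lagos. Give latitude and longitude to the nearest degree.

Write both endpoints as unit vectors p₁, p₂ with components (cos φ cos λ, cos φ sin λ, sin φ).
The central angle between the endpoints is δ = arccos(p₁·p₂) ≈ 2.527 rad (144.8°).
Interpolate at f = 2/5 with slerp weights a = sin((1−f)δ)/sin δ ≈ 1.731, b = sin(fδ)/sin δ ≈ 1.468.
p = a·p₁ + b·p₂ ≈ (0.423, 0.204, 0.883); φ = arcsin(p_z) ≈ 62.01°, λ = atan2(p_y, p_x) ≈ 25.73°.

≈ 62°N, 26°E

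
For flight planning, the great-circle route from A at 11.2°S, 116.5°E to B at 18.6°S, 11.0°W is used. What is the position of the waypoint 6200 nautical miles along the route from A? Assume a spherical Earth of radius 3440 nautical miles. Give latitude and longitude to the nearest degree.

Write both endpoints as unit vectors p₁, p₂ with components (cos φ cos λ, cos φ sin λ, sin φ).
The central angle between the endpoints is δ = arccos(p₁·p₂) ≈ 2.099 rad (120.3°). The total great-circle distance is δ·R ≈ 2.099 × 3440 ≈ 7221 nmi, so the target fraction is f = 6200/7221 ≈ 0.859.
Interpolate at f ≈ 0.859 with slerp weights a = sin((1−f)δ)/sin δ ≈ 0.339, b = sin(fδ)/sin δ ≈ 1.127.
p = a·p₁ + b·p₂ ≈ (0.900, 0.093, -0.425); φ = arcsin(p_z) ≈ -25.16°, λ = atan2(p_y, p_x) ≈ 5.92°.

≈ 25°S, 6°E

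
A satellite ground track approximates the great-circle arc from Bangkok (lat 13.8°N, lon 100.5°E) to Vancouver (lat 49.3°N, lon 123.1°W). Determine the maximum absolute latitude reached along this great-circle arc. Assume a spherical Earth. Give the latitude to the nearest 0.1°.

≈ 63.0°N

The great circle lies in the plane with unit normal n̂ = (p₁ × p₂)/|p₁ × p₂|.
Here n̂_z ≈ +0.455; the vertex latitude is φ_max = arccos|n̂_z| ≈ 63.0°.
Check via Clairaut: cos φ_max = |cos φ₁| · sin C = cos(13.8°)·sin(27.9°) ≈ 0.455, again giving ≈ 63.0°.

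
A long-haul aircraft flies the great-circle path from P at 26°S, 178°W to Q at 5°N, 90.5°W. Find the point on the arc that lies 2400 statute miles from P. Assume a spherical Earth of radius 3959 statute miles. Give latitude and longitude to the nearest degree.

From cos δ = sin φ₁ sin φ₂ + cos φ₁ cos φ₂ cos Δλ, the central angle is δ ≈ 1.570 rad (90.0°). The total great-circle distance is δ·R ≈ 1.570 × 3959 ≈ 6215 mi, so the target fraction is f = 2400/6215 ≈ 0.386.
Interpolate at f ≈ 0.386 with slerp weights a = sin((1−f)δ)/sin δ ≈ 0.821, b = sin(fδ)/sin δ ≈ 0.570.
p = a·p₁ + b·p₂ ≈ (-0.743, -0.593, -0.310); φ = arcsin(p_z) ≈ -18.08°, λ = atan2(p_y, p_x) ≈ -141.38°.

≈ 18°S, 141°W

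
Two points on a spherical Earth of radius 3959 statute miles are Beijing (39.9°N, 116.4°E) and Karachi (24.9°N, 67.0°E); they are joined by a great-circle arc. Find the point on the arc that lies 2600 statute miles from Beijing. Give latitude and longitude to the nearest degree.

Convert each endpoint to a unit vector on the sphere (x = cos φ cos λ, y = cos φ sin λ, z = sin φ).
The central angle between the endpoints is δ = arccos(p₁·p₂) ≈ 0.763 rad (43.7°). The total great-circle distance is δ·R ≈ 0.763 × 3959 ≈ 3020 mi, so the target fraction is f = 2600/3020 ≈ 0.861.
Interpolate at f ≈ 0.861 with slerp weights a = sin((1−f)δ)/sin δ ≈ 0.153, b = sin(fδ)/sin δ ≈ 0.884.
p = a·p₁ + b·p₂ ≈ (0.261, 0.843, 0.470); φ = arcsin(p_z) ≈ 28.05°, λ = atan2(p_y, p_x) ≈ 72.80°.

≈ 28°N, 73°E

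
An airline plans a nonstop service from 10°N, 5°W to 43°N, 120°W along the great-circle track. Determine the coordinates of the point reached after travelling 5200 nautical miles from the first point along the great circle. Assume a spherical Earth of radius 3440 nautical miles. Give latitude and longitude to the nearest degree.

From cos δ = sin φ₁ sin φ₂ + cos φ₁ cos φ₂ cos Δλ, the central angle is δ ≈ 1.758 rad (100.7°). The total great-circle distance is δ·R ≈ 1.758 × 3440 ≈ 6047 nmi, so the target fraction is f = 5200/6047 ≈ 0.860.
Interpolate at f ≈ 0.860 with slerp weights a = sin((1−f)δ)/sin δ ≈ 0.248, b = sin(fδ)/sin δ ≈ 1.016.
p = a·p₁ + b·p₂ ≈ (-0.128, -0.665, 0.736); φ = arcsin(p_z) ≈ 47.39°, λ = atan2(p_y, p_x) ≈ -100.91°.

≈ 47°N, 101°W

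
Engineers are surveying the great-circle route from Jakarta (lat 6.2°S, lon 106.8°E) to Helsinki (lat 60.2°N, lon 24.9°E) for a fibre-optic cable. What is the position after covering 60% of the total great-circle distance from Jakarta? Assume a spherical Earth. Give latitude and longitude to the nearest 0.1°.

≈ lat 40.2°N, lon 75.0°E

Convert each endpoint to a unit vector on the sphere (x = cos φ cos λ, y = cos φ sin λ, z = sin φ).
The central angle between the endpoints is δ = arccos(p₁·p₂) ≈ 1.595 rad (91.4°).
Interpolate at f = 0.60 with slerp weights a = sin((1−f)δ)/sin δ ≈ 0.596, b = sin(fδ)/sin δ ≈ 0.818.
p = a·p₁ + b·p₂ ≈ (0.197, 0.738, 0.645); φ = arcsin(p_z) ≈ 40.18°, λ = atan2(p_y, p_x) ≈ 75.03°.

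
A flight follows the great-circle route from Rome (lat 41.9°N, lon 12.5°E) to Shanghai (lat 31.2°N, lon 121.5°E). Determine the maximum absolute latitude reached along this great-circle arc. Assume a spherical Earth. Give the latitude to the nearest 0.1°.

≈ 52.6°N

The great circle lies in the plane with unit normal n̂ = (p₁ × p₂)/|p₁ × p₂|.
Here n̂_z ≈ +0.608; the vertex latitude is φ_max = arccos|n̂_z| ≈ 52.6°.
Check via Clairaut: cos φ_max = |cos φ₁| · sin C = cos(41.9°)·sin(54.8°) ≈ 0.608, again giving ≈ 52.6°.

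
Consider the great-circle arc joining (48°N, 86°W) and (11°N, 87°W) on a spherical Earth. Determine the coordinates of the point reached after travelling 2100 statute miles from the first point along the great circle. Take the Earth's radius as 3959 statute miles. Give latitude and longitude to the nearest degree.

The haversine formula gives a central angle δ ≈ 0.646 rad (37.0°) between the endpoints. The total great-circle distance is δ·R ≈ 0.646 × 3959 ≈ 2557 mi, so the target fraction is f = 2100/2557 ≈ 0.821.
Interpolate at f ≈ 0.821 with slerp weights a = sin((1−f)δ)/sin δ ≈ 0.191, b = sin(fδ)/sin δ ≈ 0.840.
p = a·p₁ + b·p₂ ≈ (0.052, -0.952, 0.303); φ = arcsin(p_z) ≈ 17.62°, λ = atan2(p_y, p_x) ≈ -86.87°.

≈ (18°N, 87°W)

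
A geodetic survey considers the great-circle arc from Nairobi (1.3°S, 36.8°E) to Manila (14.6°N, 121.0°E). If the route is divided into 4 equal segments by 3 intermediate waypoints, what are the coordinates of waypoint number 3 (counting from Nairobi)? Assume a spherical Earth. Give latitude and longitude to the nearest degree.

The haversine formula gives a central angle δ ≈ 1.479 rad (84.7°) between the endpoints.
Interpolate at f = 3/4 with slerp weights a = sin((1−f)δ)/sin δ ≈ 0.363, b = sin(fδ)/sin δ ≈ 0.899.
p = a·p₁ + b·p₂ ≈ (-0.158, 0.963, 0.218); φ = arcsin(p_z) ≈ 12.61°, λ = atan2(p_y, p_x) ≈ 99.30°.

≈ 13°N, 99°E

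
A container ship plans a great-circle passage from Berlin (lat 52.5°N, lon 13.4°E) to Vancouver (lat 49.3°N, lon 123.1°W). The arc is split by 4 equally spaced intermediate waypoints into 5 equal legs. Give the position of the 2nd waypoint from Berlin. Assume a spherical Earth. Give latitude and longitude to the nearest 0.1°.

Convert each endpoint to a unit vector on the sphere (x = cos φ cos λ, y = cos φ sin λ, z = sin φ).
The central angle between the endpoints is δ = arccos(p₁·p₂) ≈ 1.252 rad (71.7°).
Interpolate at f = 2/5 with slerp weights a = sin((1−f)δ)/sin δ ≈ 0.719, b = sin(fδ)/sin δ ≈ 0.506.
p = a·p₁ + b·p₂ ≈ (0.246, -0.175, 0.953); φ = arcsin(p_z) ≈ 72.46°, λ = atan2(p_y, p_x) ≈ -35.44°.

≈ lat 72.5°N, lon 35.4°W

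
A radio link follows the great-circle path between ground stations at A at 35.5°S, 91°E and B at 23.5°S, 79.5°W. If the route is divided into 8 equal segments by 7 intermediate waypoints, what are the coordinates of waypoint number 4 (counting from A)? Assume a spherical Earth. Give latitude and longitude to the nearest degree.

≈ 80°S, 30°W

The haversine formula gives a central angle δ ≈ 2.100 rad (120.3°) between the endpoints.
Interpolate at f = 4/8 with slerp weights a = sin((1−f)δ)/sin δ ≈ 1.005, b = sin(fδ)/sin δ ≈ 1.005.
p = a·p₁ + b·p₂ ≈ (0.154, -0.088, -0.984); φ = arcsin(p_z) ≈ -79.80°, λ = atan2(p_y, p_x) ≈ -29.84°.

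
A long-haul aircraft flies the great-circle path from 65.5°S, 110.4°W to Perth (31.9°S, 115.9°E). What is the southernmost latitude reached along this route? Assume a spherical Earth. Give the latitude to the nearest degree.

The great circle lies in the plane with unit normal n̂ = (p₁ × p₂)/|p₁ × p₂|.
Here n̂_z ≈ -0.262; the vertex latitude is φ_max = arccos|n̂_z| ≈ 74.8°.

≈ 75°S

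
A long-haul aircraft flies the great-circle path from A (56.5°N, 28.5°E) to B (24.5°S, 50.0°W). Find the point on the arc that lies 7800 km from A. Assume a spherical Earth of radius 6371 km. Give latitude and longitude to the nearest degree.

≈ (5°N, 32°W)

From cos δ = sin φ₁ sin φ₂ + cos φ₁ cos φ₂ cos Δλ, the central angle is δ ≈ 1.819 rad (104.2°). The total great-circle distance is δ·R ≈ 1.819 × 6371 ≈ 11589 km, so the target fraction is f = 7800/11589 ≈ 0.673.
Interpolate at f ≈ 0.673 with slerp weights a = sin((1−f)δ)/sin δ ≈ 0.578, b = sin(fδ)/sin δ ≈ 0.970.
p = a·p₁ + b·p₂ ≈ (0.848, -0.524, 0.080); φ = arcsin(p_z) ≈ 4.57°, λ = atan2(p_y, p_x) ≈ -31.72°.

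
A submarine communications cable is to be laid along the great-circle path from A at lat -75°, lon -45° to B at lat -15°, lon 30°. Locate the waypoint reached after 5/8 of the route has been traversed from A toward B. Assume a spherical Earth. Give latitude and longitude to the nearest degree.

≈ lat -41°, lon 21°

Write both endpoints as unit vectors p₁, p₂ with components (cos φ cos λ, cos φ sin λ, sin φ).
The central angle between the endpoints is δ = arccos(p₁·p₂) ≈ 1.251 rad (71.7°).
Interpolate at f = 5/8 with slerp weights a = sin((1−f)δ)/sin δ ≈ 0.476, b = sin(fδ)/sin δ ≈ 0.742.
p = a·p₁ + b·p₂ ≈ (0.708, 0.271, -0.652); φ = arcsin(p_z) ≈ -40.70°, λ = atan2(p_y, p_x) ≈ 20.97°.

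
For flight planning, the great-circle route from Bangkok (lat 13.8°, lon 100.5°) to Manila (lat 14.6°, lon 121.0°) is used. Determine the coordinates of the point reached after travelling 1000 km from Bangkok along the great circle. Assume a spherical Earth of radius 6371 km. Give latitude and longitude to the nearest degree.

Convert each endpoint to a unit vector on the sphere (x = cos φ cos λ, y = cos φ sin λ, z = sin φ).
The central angle between the endpoints is δ = arccos(p₁·p₂) ≈ 0.347 rad (19.9°). The total great-circle distance is δ·R ≈ 0.347 × 6371 ≈ 2211 km, so the target fraction is f = 1000/2211 ≈ 0.452.
Interpolate at f ≈ 0.452 with slerp weights a = sin((1−f)δ)/sin δ ≈ 0.555, b = sin(fδ)/sin δ ≈ 0.460.
p = a·p₁ + b·p₂ ≈ (-0.327, 0.912, 0.248); φ = arcsin(p_z) ≈ 14.38°, λ = atan2(p_y, p_x) ≈ 109.75°.

≈ lat 14°, lon 110°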